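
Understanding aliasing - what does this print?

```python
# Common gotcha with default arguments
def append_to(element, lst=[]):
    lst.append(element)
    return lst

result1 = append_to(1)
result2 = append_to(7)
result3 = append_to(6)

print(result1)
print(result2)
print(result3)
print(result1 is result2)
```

Key concept: mutable default argument gotcha.
Step by step:
`result1 = append_to(1)` → result1 = [1]
`result2 = append_to(7)` → result1 = [1, 7] (same object as result2); result2 = [1, 7] (same object as result1)
`result3 = append_to(6)` → result1 = [1, 7, 6] (same object as result2, result3); result2 = [1, 7, 6] (same object as result1, result3); result3 = [1, 7, 6] (same object as result1, result2)
`print(result1)` → prints [1, 7, 6]
`print(result2)` → prints [1, 7, 6]
`print(result3)` → prints [1, 7, 6]
`print(result1 is result2)` → prints True

Answer:
[1, 7, 6]
[1, 7, 6]
[1, 7, 6]
True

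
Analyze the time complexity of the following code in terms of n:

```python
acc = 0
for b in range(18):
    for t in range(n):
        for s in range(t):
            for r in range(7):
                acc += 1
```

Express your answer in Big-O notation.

Each loop level contributes: 1 × n × n × 1. Multiplying the contributions gives O(n^2).

Answer: O(n^2)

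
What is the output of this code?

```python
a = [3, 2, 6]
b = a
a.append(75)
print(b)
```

Key concept: basic list aliasing.
Step by step:
`a = [3, 2, 6]` → a = [3, 2, 6]
`b = a` → b = [3, 2, 6] (same object as a)
`a.append(75)` → a = [3, 2, 6, 75] (same object as b); b = [3, 2, 6, 75] (same object as a)
`print(b)` → prints [3, 2, 6, 75]

Answer: [3, 2, 6, 75]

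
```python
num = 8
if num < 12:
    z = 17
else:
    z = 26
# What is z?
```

Trace:
`num = 8` → num = 8
`if num < 12: ...` → num < 12 is True → z = 17
So z = 17

Answer: 17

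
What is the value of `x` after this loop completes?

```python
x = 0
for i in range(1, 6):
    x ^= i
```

XOR of 1 to 5
`x` takes the values: 0 → 1 → 3 → 0 → 4 → 1

Answer: 1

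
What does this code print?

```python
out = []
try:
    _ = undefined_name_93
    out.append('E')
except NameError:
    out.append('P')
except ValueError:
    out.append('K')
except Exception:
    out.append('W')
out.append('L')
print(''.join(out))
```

Execution trace: 'P' (except NameError) → 'L' (after the try/except). Output: PL

Answer: PL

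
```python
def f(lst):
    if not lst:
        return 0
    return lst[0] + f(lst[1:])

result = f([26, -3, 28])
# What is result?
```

26 + (-3) + 28 + 0 = 51

Answer: 51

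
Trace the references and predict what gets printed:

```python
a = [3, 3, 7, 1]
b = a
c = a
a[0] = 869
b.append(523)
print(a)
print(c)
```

Key concept: multiple aliases.
Step by step:
`a = [3, 3, 7, 1]` → a = [3, 3, 7, 1]
`b = a` → b = [3, 3, 7, 1] (same object as a)
`c = a` → c = [3, 3, 7, 1] (same object as a, b)
`a[0] = 869` → a = [869, 3, 7, 1] (same object as b, c); b = [869, 3, 7, 1] (same object as a, c); c = [869, 3, 7, 1] (same object as a, b)
`b.append(523)` → a = [869, 3, 7, 1, 523] (same object as b, c); b = [869, 3, 7, 1, 523] (same object as a, c); c = [869, 3, 7, 1, 523] (same object as a, b)
`print(a)` → prints [869, 3, 7, 1, 523]
`print(c)` → prints [869, 3, 7, 1, 523]

Answer:
[869, 3, 7, 1, 523]
[869, 3, 7, 1, 523]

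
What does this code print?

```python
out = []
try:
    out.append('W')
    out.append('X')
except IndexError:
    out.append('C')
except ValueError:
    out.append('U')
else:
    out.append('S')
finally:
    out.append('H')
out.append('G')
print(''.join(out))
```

Execution trace: 'W' (try body) → 'X' (try body, no exception) → 'S' (else) → 'H' (finally) → 'G' (after the try/except). Output: WXSHG

Answer: WXSHG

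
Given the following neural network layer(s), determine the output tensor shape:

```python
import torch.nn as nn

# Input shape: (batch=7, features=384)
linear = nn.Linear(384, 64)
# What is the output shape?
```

Input: (7, 384) -> Output: (7, 64)

Answer: (7, 64)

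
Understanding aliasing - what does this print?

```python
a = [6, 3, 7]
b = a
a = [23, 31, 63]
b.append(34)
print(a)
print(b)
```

Key concept: rebinding vs mutation: a is rebound to a new list, b still points at the original.
Step by step:
`a = [6, 3, 7]` → a = [6, 3, 7]
`b = a` → b = [6, 3, 7] (same object as a)
`a = [23, 31, 63]` → a = [23, 31, 63]
`b.append(34)` → b = [6, 3, 7, 34]
`print(a)` → prints [23, 31, 63]
`print(b)` → prints [6, 3, 7, 34]

Answer:
[23, 31, 63]
[6, 3, 7, 34]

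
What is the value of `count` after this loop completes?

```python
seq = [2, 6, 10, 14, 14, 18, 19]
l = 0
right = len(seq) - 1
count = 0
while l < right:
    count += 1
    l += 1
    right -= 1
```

Iterations until pointers meet (list length 7)
`count` takes the values: 0 → 1 → 2 → 3

Answer: 3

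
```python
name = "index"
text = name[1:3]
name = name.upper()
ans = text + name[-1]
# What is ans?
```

Trace:
`name = "index"` → name = 'index'
`text = name[1:3]` → text = 'nd'
`name = name.upper()` → name = 'INDEX'
`ans = text + name[-1]` → ans = 'ndX'
So ans = 'ndX'

Answer: 'ndX'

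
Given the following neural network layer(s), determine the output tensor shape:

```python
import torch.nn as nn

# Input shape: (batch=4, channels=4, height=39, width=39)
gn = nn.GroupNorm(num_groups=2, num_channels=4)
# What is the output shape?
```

Input: (4, 4, 39, 39) -> Output: (4, 4, 39, 39)

Answer: (4, 4, 39, 39)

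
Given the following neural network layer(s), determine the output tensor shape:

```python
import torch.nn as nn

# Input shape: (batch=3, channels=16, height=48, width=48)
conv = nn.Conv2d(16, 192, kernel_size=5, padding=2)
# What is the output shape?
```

Input: (3, 16, 48, 48) -> Output: (3, 192, 48, 48)

Answer: (3, 192, 48, 48)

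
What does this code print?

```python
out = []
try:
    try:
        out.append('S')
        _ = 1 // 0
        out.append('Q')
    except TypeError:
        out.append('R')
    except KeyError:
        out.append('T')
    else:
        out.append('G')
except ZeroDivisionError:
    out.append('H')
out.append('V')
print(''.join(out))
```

Execution trace: 'S' (try body) → 'H' (outer except ZeroDivisionError) → 'V' (after the try/except). Output: SHV

Answer: SHV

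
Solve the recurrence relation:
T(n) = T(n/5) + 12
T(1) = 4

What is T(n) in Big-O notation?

Each step divides n by 5 and adds 12. After log_5(n) steps we reach T(1)=4. So T(n) = 12·log_5(n) + 4 = O(log n).

Answer: O(log n)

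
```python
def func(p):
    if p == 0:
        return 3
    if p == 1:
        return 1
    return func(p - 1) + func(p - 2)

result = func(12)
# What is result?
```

Build up from base cases: func(0)=3, func(1)=1, func(2)=4, func(3)=5, func(4)=9, func(5)=14, func(6)=23, ..., func(12)=411

Answer: 411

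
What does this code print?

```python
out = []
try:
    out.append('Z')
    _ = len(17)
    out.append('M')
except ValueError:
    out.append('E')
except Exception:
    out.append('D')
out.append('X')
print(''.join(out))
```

Execution trace: 'Z' (try body) → 'D' (except Exception) → 'X' (after the try/except). Output: ZDX

Answer: ZDX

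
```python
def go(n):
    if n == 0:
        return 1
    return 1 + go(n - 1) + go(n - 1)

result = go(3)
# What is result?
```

go(n) = 1 + 2·go(n-1), go(0)=1. Closed form: (1+1)·2^3 - 1 = 15.

Answer: 15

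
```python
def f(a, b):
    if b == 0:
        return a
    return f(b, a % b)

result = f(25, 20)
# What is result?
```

f(25, 20) -> f(20, 5) -> f(5, 0) -> 5

Answer: 5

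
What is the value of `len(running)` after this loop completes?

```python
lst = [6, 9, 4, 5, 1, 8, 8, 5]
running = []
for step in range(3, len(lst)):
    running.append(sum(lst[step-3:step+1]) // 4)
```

Number of 4-element averages
`running` takes the values: [] → [6] → [6, 4] → [6, 4, 4] → [6, 4, 4, 5] → [6, 4, 4, 5, 5]
So `len(running)` = 5

Answer: 5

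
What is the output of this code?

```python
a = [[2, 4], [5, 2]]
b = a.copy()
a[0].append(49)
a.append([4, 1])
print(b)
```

Key concept: shallow copy with nested lists.
Step by step:
`a = [[2, 4], [5, 2]]` → a = [[2, 4], [5, 2]]
`b = a.copy()` → b = [[2, 4], [5, 2]]
`a[0].append(49)` → a = [[2, 4, 49], [5, 2]]; b = [[2, 4, 49], [5, 2]]
`a.append([4, 1])` → a = [[2, 4, 49], [5, 2], [4, 1]]
`print(b)` → prints [[2, 4, 49], [5, 2]]

Answer: [[2, 4, 49], [5, 2]]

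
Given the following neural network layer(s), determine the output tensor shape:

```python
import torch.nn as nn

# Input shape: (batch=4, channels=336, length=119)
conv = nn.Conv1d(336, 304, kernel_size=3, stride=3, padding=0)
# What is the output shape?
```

Input: (4, 336, 119) -> Output: (4, 304, 39)

Answer: (4, 304, 39)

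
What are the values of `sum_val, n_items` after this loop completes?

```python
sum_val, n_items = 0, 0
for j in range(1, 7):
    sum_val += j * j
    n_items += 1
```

Sum of squares and count
`sum_val, n_items` takes the values: (0, 0) → (1, 0) → (1, 1) → (5, 1) → (5, 2) → (14, 2) → (14, 3) → (30, 3) → (30, 4) → (55, 4) → (55, 5) → (91, 5) → (91, 6)

Answer: 91, 6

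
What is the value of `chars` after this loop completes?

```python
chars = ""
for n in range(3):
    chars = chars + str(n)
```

Concatenate digits 0 to 2
`chars` takes the values: "" → "0" → "01" → "012"

Answer: "012"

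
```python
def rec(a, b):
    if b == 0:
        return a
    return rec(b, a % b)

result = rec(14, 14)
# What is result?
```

rec(14, 14) -> rec(14, 0) -> 14

Answer: 14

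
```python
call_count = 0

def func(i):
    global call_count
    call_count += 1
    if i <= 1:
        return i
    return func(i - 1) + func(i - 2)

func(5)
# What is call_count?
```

Calls(i) = 1 + Calls(i-1) + Calls(i-2); Calls(0)=Calls(1)=1. For i=5 this gives 15.

Answer: 15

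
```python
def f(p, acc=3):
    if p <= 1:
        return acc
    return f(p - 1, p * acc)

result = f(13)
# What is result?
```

Accumulator trace (n, acc): (13, 3) -> (12, 39) -> (11, 468) -> (10, 5148) -> (9, 51480) -> (8, 463320) -> (7, 3706560) -> (6, 25945920) -> (5, 155675520) -> (4, 778377600) -> (3, 3113510400) -> (2, 9340531200) -> (1, 18681062400) -> return 18681062400

Answer: 18681062400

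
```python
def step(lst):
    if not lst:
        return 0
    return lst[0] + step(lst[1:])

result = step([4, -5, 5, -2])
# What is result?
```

4 + (-5) + 5 + (-2) + 0 = 2

Answer: 2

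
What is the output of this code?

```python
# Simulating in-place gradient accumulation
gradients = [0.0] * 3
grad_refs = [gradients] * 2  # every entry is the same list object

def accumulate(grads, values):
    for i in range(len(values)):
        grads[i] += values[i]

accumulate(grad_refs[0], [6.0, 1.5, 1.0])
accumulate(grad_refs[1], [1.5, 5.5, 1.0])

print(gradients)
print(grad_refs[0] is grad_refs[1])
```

Key concept: gradient accumulation aliasing.
Step by step:
`gradients = [0.0] * 3` → gradients = [0.0, 0.0, 0.0]
`grad_refs = [gradients] * 2` → grad_refs = [[0.0, 0.0, 0.0], [0.0, 0.0, 0.0]]
`accumulate(grad_refs[0], [6.0, 1.5, 1.0])` → gradients = [6.0, 1.5, 1.0]; grad_refs = [[6.0, 1.5, 1.0], [6.0, 1.5, 1.0]]
`accumulate(grad_refs[1], [1.5, 5.5, 1.0])` → gradients = [7.5, 7.0, 2.0]; grad_refs = [[7.5, 7.0, 2.0], [7.5, 7.0, 2.0]]
`print(gradients)` → prints [7.5, 7.0, 2.0]
`print(grad_refs[0] is grad_refs[1])` → prints True

Answer:
[7.5, 7.0, 2.0]
True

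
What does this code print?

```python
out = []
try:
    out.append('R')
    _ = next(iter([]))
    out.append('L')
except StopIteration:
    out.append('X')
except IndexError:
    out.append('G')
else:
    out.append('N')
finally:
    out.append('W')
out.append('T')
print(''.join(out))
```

Execution trace: 'R' (try body) → 'X' (except StopIteration) → 'W' (finally) → 'T' (after the try/except). Output: RXWT

Answer: RXWT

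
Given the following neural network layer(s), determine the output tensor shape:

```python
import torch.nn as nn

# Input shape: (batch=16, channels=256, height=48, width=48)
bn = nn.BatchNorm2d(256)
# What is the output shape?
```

Input: (16, 256, 48, 48) -> Output: (16, 256, 48, 48)

Answer: (16, 256, 48, 48)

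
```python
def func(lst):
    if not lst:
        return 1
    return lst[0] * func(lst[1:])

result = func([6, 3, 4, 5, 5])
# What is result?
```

Product over [6, 3, 4, 5, 5] = 6 * 3 * 4 * 5 * 5 = 1800

Answer: 1800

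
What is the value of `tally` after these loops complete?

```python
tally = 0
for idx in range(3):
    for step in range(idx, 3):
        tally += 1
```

Upper triangle: 3 + 2 + ... + 1
`tally` takes the values: 0 → 1 → 2 → 3 → 4 → 5 → 6

Answer: 6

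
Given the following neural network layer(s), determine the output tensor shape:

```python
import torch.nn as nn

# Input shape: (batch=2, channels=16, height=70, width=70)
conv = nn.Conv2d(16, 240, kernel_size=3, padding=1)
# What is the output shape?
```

Input: (2, 16, 70, 70) -> Output: (2, 240, 70, 70)

Answer: (2, 240, 70, 70)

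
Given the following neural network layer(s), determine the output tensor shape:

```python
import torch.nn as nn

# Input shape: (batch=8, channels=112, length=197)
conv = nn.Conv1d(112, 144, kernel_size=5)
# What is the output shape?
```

Input: (8, 112, 197) -> Output: (8, 144, 193)

Answer: (8, 144, 193)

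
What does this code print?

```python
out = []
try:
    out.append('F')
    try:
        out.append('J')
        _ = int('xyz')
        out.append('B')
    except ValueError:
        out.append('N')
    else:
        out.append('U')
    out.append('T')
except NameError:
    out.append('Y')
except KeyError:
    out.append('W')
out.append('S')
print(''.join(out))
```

Execution trace: 'F' (try body) → 'J' (inner try body) → 'N' (inner except ValueError) → 'T' (try body, no exception) → 'S' (after the try/except). Output: FJNTS

Answer: FJNTS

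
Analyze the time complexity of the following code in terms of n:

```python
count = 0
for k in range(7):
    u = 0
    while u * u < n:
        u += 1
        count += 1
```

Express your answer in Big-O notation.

Each loop level contributes: 1 × √n. Multiplying the contributions gives O(√n).

Answer: O(√n)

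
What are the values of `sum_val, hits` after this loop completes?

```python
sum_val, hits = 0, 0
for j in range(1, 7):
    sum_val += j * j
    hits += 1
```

Sum of squares and count
`sum_val, hits` takes the values: (0, 0) → (1, 0) → (1, 1) → (5, 1) → (5, 2) → (14, 2) → (14, 3) → (30, 3) → (30, 4) → (55, 4) → (55, 5) → (91, 5) → (91, 6)

Answer: 91, 6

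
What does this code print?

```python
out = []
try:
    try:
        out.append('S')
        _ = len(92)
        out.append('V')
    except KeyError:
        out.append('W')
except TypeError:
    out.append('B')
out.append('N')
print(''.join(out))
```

Execution trace: 'S' (inner try body) → 'B' (outer except TypeError) → 'N' (after the try/except). Output: SBN

Answer: SBN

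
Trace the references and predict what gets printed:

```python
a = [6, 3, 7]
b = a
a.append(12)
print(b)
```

Key concept: basic list aliasing.
Step by step:
`a = [6, 3, 7]` → a = [6, 3, 7]
`b = a` → b = [6, 3, 7] (same object as a)
`a.append(12)` → a = [6, 3, 7, 12] (same object as b); b = [6, 3, 7, 12] (same object as a)
`print(b)` → prints [6, 3, 7, 12]

Answer: [6, 3, 7, 12]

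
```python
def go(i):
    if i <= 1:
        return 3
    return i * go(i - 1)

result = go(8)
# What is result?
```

go(8) = 8 * 7 * 6 * 5 * 4 * 3 * 2 * 3 = 120960

Answer: 120960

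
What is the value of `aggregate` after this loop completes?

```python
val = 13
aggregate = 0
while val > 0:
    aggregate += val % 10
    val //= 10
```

Sum digits of 13
`aggregate` takes the values: 0 → 3 → 4

Answer: 4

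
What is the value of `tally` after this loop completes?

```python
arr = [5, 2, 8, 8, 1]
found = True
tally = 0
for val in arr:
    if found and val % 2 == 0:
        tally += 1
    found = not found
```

Count even values at even positions
`tally` takes the values: 0 → 1

Answer: 1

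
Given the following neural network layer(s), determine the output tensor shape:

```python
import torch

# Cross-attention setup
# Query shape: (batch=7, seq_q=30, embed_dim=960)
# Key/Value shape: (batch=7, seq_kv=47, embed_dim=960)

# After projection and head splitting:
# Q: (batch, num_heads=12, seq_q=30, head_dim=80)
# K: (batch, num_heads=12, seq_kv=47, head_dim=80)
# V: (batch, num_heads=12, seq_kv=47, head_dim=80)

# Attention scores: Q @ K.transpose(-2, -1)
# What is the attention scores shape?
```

Input: (7, 30, 960) -> Output: (7, 12, 30, 47)

Answer: (7, 12, 30, 47)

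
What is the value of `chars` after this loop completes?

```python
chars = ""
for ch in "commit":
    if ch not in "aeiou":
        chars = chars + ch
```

Remove vowels from 'commit'
`chars` takes the values: "" → "c" → "cm" → "cmm" → "cmmt"

Answer: "cmmt"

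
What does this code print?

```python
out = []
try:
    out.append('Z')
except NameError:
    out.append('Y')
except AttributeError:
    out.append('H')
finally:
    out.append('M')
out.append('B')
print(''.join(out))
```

Execution trace: 'Z' (try body, no exception) → 'M' (finally) → 'B' (after the try/except). Output: ZMB

Answer: ZMB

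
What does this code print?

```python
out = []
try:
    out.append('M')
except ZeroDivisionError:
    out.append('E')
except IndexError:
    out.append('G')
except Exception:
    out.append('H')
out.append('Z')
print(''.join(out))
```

Execution trace: 'M' (try body, no exception) → 'Z' (after the try/except). Output: MZ

Answer: MZ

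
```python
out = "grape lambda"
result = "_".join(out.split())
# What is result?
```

Trace:
`out = "grape lambda"` → out = 'grape lambda'
`result = "_".join(out.split())` → result = 'grape_lambda'
So result = 'grape_lambda'

Answer: 'grape_lambda'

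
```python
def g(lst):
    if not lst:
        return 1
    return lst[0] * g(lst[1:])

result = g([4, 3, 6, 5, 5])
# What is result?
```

Product over [4, 3, 6, 5, 5] = 4 * 3 * 6 * 5 * 5 = 1800

Answer: 1800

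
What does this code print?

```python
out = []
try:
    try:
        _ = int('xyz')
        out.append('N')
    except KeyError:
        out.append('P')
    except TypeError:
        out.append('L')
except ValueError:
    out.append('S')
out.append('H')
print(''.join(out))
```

Execution trace: 'S' (outer except ValueError) → 'H' (after the try/except). Output: SH

Answer: SH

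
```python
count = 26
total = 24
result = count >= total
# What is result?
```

Trace:
`count = 26` → count = 26
`total = 24` → total = 24
`result = count >= total` → result = True
So result = True

Answer: True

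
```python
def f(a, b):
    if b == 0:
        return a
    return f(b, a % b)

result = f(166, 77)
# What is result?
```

f(166, 77) -> f(77, 12) -> f(12, 5) -> f(5, 2) -> f(2, 1) -> f(1, 0) -> 1

Answer: 1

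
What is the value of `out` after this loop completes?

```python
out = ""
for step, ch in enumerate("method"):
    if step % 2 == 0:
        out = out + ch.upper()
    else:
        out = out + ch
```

Uppercase even positions in 'method'
`out` takes the values: "" → "M" → "Me" → "MeT" → "MeTh" → "MeThO" → "MeThOd"

Answer: "MeThOd"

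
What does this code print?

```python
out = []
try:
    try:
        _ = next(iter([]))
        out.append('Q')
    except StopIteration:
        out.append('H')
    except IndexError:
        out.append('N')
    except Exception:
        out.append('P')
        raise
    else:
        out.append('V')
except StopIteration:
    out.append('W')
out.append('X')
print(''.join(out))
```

Execution trace: 'H' (inner except StopIteration) → 'X' (after the try/except). Output: HX

Answer: HX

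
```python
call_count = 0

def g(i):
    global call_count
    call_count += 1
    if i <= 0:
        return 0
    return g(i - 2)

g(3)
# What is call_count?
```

Linear recursion stepping by 2: 3 calls from i=3 down to ≤0.

Answer: 3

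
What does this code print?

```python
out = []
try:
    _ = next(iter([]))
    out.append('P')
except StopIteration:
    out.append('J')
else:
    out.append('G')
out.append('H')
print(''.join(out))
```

Execution trace: 'J' (except StopIteration) → 'H' (after the try/except). Output: JH

Answer: JH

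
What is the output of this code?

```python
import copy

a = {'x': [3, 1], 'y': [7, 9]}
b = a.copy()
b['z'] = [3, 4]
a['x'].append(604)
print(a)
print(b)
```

Key concept: shallow copy of dict with mutable values.
Step by step:
`a = {'x': [3, 1], 'y': [7, 9]}` → a = {'x': [3, 1], 'y': [7, 9]}
`b = a.copy()` → b = {'x': [3, 1], 'y': [7, 9]}
`b['z'] = [3, 4]` → b = {'x': [3, 1], 'y': [7, 9], 'z': [3, 4]}
`a['x'].append(604)` → a = {'x': [3, 1, 604], 'y': [7, 9]}; b = {'x': [3, 1, 604], 'y': [7, 9], 'z': [3, 4]}
`print(a)` → prints {'x': [3, 1, 604], 'y': [7, 9]}
`print(b)` → prints {'x': [3, 1, 604], 'y': [7, 9], 'z': [3, 4]}

Answer:
{'x': [3, 1, 604], 'y': [7, 9]}
{'x': [3, 1, 604], 'y': [7, 9], 'z': [3, 4]}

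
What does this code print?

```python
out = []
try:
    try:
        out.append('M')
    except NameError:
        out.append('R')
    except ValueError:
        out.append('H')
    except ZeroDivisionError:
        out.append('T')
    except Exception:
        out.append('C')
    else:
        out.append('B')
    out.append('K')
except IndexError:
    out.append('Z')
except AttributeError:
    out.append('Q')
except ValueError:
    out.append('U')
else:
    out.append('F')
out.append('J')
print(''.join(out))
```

Execution trace: 'M' (inner try body, no exception) → 'B' (inner else) → 'K' (try body, no exception) → 'F' (else) → 'J' (after the try/except). Output: MBKFJ

Answer: MBKFJ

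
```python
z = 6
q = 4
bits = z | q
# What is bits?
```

Trace:
`z = 6` → z = 6
`q = 4` → q = 4
`bits = z | q` → bits = 6
So bits = 6

Answer: 6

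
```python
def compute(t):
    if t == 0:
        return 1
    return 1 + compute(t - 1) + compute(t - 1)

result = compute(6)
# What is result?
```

compute(t) = 1 + 2·compute(t-1), compute(0)=1. Closed form: (1+1)·2^6 - 1 = 127.

Answer: 127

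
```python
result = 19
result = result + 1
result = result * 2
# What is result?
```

Trace:
`result = 19` → result = 19
`result = result + 1` → result = 20
`result = result * 2` → result = 40
So result = 40

Answer: 40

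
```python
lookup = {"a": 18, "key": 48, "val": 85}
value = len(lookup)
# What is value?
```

Trace:
`lookup = {"a": 18, "key": 48, "val": 85}` → lookup = {'a': 18, 'key': 48, 'val': 85}
`value = len(lookup)` → value = 3
So value = 3

Answer: 3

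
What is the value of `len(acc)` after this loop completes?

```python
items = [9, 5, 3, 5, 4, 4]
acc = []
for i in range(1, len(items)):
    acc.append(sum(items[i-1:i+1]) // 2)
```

Number of 2-element averages
`acc` takes the values: [] → [7] → [7, 4] → [7, 4, 4] → [7, 4, 4, 4] → [7, 4, 4, 4, 4]
So `len(acc)` = 5

Answer: 5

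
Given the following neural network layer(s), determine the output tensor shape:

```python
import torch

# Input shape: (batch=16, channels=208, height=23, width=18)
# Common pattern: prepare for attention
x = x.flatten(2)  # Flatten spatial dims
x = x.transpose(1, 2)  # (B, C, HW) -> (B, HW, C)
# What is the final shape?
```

Input: (16, 208, 23, 18) -> after flatten(2): (16, 208, 414) -> Output: (16, 414, 208)

Answer: (16, 414, 208)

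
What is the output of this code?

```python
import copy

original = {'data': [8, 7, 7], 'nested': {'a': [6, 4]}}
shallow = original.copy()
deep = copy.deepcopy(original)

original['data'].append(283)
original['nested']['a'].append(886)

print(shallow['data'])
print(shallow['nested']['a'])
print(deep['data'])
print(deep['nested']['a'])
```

Key concept: comparing shallow vs deep copy.
Step by step:
`original = {'data': [8, 7, 7], 'nested': {'a': [6, 4]}}` → original = {'data': [8, 7, 7], 'nested': {'a': [6, 4]}}
`shallow = original.copy()` → shallow = {'data': [8, 7, 7], 'nested': {'a': [6, 4]}}
`deep = copy.deepcopy(original)` → deep = {'data': [8, 7, 7], 'nested': {'a': [6, 4]}}
`original['data'].append(283)` → original = {'data': [8, 7, 7, 283], 'nested': {'a': [6, 4]}}; shallow = {'data': [8, 7, 7, 283], 'nested': {'a': [6, 4]}}
`original['nested']['a'].append(886)` → original = {'data': [8, 7, 7, 283], 'nested': {'a': [6, 4, 886]}}; shallow = {'data': [8, 7, 7, 283], 'nested': {'a': [6, 4, 886]}}
`print(shallow['data'])` → prints [8, 7, 7, 283]
`print(shallow['nested']['a'])` → prints [6, 4, 886]
`print(deep['data'])` → prints [8, 7, 7]
`print(deep['nested']['a'])` → prints [6, 4]

Answer:
[8, 7, 7, 283]
[6, 4, 886]
[8, 7, 7]
[6, 4]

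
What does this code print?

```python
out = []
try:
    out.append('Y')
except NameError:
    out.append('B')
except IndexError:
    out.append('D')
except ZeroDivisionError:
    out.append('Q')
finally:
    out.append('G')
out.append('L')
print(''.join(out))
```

Execution trace: 'Y' (try body, no exception) → 'G' (finally) → 'L' (after the try/except). Output: YGL

Answer: YGL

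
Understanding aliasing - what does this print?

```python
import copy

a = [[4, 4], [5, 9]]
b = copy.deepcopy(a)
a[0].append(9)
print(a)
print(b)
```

Key concept: deep copy is fully independent.
Step by step:
`a = [[4, 4], [5, 9]]` → a = [[4, 4], [5, 9]]
`b = copy.deepcopy(a)` → b = [[4, 4], [5, 9]]
`a[0].append(9)` → a = [[4, 4, 9], [5, 9]]
`print(a)` → prints [[4, 4, 9], [5, 9]]
`print(b)` → prints [[4, 4], [5, 9]]

Answer:
[[4, 4, 9], [5, 9]]
[[4, 4], [5, 9]]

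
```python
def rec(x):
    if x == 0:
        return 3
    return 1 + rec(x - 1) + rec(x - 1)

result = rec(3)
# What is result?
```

rec(x) = 1 + 2·rec(x-1), rec(0)=3. Closed form: (3+1)·2^3 - 1 = 31.

Answer: 31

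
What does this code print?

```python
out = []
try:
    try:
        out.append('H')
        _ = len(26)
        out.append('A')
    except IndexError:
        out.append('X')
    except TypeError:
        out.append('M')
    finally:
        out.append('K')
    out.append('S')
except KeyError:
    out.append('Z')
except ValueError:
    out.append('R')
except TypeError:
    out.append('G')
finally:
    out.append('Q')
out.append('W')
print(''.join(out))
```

Execution trace: 'H' (inner try body) → 'M' (inner except TypeError) → 'K' (inner finally) → 'S' (try body, no exception) → 'Q' (finally) → 'W' (after the try/except). Output: HMKSQW

Answer: HMKSQW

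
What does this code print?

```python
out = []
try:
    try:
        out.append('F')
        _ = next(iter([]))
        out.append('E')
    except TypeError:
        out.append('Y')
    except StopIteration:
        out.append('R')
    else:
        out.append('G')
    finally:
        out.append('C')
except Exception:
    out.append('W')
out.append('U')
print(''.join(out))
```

Execution trace: 'F' (inner try body) → 'R' (inner except StopIteration) → 'C' (inner finally) → 'U' (after the try/except). Output: FRCU

Answer: FRCU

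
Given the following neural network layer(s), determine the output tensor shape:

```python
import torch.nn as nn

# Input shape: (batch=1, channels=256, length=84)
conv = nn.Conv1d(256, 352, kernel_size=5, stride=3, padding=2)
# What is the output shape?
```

Input: (1, 256, 84) -> Output: (1, 352, 28)

Answer: (1, 352, 28)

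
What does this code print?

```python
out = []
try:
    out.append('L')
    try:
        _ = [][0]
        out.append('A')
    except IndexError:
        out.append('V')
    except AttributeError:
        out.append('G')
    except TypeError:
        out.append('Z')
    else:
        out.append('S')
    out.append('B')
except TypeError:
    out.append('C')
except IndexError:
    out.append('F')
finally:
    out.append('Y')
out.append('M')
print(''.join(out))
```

Execution trace: 'L' (try body) → 'V' (inner except IndexError) → 'B' (try body, no exception) → 'Y' (finally) → 'M' (after the try/except). Output: LVBYM

Answer: LVBYM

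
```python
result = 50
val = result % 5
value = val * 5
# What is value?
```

Trace:
`result = 50` → result = 50
`val = result % 5` → val = 0
`value = val * 5` → value = 0
So value = 0

Answer: 0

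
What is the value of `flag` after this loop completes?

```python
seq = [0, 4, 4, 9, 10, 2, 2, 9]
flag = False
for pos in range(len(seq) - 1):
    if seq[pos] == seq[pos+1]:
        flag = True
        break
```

Check consecutive duplicates in [0, 4, 4, 9, 10, 2, 2, 9]
`flag` takes the values: False → True

Answer: True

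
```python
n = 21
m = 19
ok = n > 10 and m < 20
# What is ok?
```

Trace:
`n = 21` → n = 21
`m = 19` → m = 19
`ok = n > 10 and m < 20` → ok = True
So ok = True

Answer: True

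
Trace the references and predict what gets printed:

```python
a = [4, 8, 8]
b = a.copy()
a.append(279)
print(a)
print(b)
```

Key concept: list.copy() creates independent copy.
Step by step:
`a = [4, 8, 8]` → a = [4, 8, 8]
`b = a.copy()` → b = [4, 8, 8]
`a.append(279)` → a = [4, 8, 8, 279]
`print(a)` → prints [4, 8, 8, 279]
`print(b)` → prints [4, 8, 8]

Answer:
[4, 8, 8, 279]
[4, 8, 8]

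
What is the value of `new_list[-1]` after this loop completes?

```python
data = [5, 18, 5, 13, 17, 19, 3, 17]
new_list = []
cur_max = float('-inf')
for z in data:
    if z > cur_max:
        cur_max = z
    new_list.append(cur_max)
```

Running max ends at 19
`new_list` takes the values: [] → [5] → [5, 18] → [5, 18, 18] → [5, 18, 18, 18] → [5, 18, 18, 18, 18] → [5, 18, 18, 18, 18, 19] → [5, 18, 18, 18, 18, 19, 19] → [5, 18, 18, 18, 18, 19, 19, 19]
So `new_list[-1]` = 19

Answer: 19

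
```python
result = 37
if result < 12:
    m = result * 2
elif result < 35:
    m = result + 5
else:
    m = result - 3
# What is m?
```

Trace:
`result = 37` → result = 37
`if result < 12: ...` → result < 12 is False, result < 35 is False, take else branch → m = 34
So m = 34

Answer: 34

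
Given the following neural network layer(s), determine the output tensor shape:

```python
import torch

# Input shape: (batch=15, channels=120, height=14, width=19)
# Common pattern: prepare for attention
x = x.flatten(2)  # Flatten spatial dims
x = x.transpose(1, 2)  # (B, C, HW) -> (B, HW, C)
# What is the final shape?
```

Input: (15, 120, 14, 19) -> after flatten(2): (15, 120, 266) -> Output: (15, 266, 120)

Answer: (15, 266, 120)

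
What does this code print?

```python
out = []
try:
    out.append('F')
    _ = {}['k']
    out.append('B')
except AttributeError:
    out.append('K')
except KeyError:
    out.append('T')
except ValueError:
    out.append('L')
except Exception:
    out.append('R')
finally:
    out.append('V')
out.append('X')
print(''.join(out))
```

Execution trace: 'F' (try body) → 'T' (except KeyError) → 'V' (finally) → 'X' (after the try/except). Output: FTVX

Answer: FTVX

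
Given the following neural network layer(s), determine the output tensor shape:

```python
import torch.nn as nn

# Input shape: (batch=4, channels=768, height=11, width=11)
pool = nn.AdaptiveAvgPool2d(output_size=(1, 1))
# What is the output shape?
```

Input: (4, 768, 11, 11) -> Output: (4, 768, 1, 1)

Answer: (4, 768, 1, 1)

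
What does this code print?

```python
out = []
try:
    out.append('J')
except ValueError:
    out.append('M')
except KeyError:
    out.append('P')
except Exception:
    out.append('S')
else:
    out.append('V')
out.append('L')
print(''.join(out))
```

Execution trace: 'J' (try body, no exception) → 'V' (else) → 'L' (after the try/except). Output: JVL

Answer: JVL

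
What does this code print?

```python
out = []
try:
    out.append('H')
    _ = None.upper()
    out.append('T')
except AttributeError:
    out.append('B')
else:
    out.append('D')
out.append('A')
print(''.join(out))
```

Execution trace: 'H' (try body) → 'B' (except AttributeError) → 'A' (after the try/except). Output: HBA

Answer: HBA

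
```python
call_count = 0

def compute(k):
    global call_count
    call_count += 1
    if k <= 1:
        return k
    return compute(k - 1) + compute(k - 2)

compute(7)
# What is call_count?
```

Calls(k) = 1 + Calls(k-1) + Calls(k-2); Calls(0)=Calls(1)=1. For k=7 this gives 41.

Answer: 41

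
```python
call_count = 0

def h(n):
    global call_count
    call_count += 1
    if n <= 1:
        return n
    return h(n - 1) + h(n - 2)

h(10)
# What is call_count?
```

Calls(n) = 1 + Calls(n-1) + Calls(n-2); Calls(0)=Calls(1)=1. For n=10 this gives 177.

Answer: 177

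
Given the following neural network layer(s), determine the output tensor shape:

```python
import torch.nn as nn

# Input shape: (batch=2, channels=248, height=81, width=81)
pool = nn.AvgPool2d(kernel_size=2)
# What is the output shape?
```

Input: (2, 248, 81, 81) -> Output: (2, 248, 40, 40)

Answer: (2, 248, 40, 40)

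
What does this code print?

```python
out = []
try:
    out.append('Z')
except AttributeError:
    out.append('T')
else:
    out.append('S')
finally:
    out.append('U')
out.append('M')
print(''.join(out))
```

Execution trace: 'Z' (try body, no exception) → 'S' (else) → 'U' (finally) → 'M' (after the try/except). Output: ZSUM

Answer: ZSUM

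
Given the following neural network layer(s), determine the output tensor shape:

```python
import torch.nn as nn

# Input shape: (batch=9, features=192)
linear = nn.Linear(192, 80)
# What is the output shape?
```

Input: (9, 192) -> Output: (9, 80)

Answer: (9, 80)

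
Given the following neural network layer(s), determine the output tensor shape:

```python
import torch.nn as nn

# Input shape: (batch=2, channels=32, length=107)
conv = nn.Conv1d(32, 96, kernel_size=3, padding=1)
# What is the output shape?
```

Input: (2, 32, 107) -> Output: (2, 96, 107)

Answer: (2, 96, 107)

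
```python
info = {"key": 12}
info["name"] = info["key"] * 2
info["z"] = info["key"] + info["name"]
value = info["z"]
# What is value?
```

Trace:
`info = {"key": 12}` → info = {'key': 12}
`info["name"] = info["key"] * 2` → info = {'key': 12, 'name': 24}
`info["z"] = info["key"] + info["name"]` → info = {'key': 12, 'name': 24, 'z': 36}
`value = info["z"]` → value = 36
So value = 36

Answer: 36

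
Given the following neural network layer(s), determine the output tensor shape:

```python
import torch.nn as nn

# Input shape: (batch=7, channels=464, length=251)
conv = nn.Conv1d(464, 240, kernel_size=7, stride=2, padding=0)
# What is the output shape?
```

Input: (7, 464, 251) -> Output: (7, 240, 123)

Answer: (7, 240, 123)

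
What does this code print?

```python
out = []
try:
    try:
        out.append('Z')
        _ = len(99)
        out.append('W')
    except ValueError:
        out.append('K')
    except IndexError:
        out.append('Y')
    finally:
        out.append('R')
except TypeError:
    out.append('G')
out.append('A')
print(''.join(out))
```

Execution trace: 'Z' (try body) → 'R' (finally) → 'G' (outer except TypeError) → 'A' (after the try/except). Output: ZRGA

Answer: ZRGA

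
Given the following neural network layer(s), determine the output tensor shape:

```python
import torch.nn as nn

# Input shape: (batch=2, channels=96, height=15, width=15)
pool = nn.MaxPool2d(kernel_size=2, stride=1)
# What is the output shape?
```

Input: (2, 96, 15, 15) -> Output: (2, 96, 14, 14)

Answer: (2, 96, 14, 14)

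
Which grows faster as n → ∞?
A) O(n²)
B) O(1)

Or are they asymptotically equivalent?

O(n²) vs O(1): Higher order terms dominate.

Answer: A) O(n²) grows faster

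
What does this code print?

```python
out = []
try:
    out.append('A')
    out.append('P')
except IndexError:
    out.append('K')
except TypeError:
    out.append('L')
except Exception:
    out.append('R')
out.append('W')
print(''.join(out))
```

Execution trace: 'A' (try body) → 'P' (try body, no exception) → 'W' (after the try/except). Output: APW

Answer: APW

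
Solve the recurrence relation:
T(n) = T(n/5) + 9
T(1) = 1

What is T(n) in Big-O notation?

Each step divides n by 5 and adds 9. After log_5(n) steps we reach T(1)=1. So T(n) = 9·log_5(n) + 1 = O(log n).

Answer: O(log n)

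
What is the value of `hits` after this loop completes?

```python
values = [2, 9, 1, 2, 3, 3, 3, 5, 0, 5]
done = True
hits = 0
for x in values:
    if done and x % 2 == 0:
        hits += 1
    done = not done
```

Count even values at even positions
`hits` takes the values: 0 → 1 → 2

Answer: 2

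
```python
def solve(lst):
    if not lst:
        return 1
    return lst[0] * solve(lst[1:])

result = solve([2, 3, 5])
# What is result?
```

Product over [2, 3, 5] = 2 * 3 * 5 = 30

Answer: 30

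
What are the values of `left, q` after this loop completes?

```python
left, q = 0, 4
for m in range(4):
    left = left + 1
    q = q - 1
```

left goes 0→4, q goes 4→0
`left, q` takes the values: (0, 4) → (1, 4) → (1, 3) → (2, 3) → (2, 2) → (3, 2) → (3, 1) → (4, 1) → (4, 0)

Answer: 4, 0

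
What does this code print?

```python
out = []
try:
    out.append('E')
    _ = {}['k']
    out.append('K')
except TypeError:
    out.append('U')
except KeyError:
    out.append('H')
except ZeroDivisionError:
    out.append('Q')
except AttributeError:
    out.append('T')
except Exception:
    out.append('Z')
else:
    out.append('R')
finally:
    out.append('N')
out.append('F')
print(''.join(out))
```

Execution trace: 'E' (try body) → 'H' (except KeyError) → 'N' (finally) → 'F' (after the try/except). Output: EHNF

Answer: EHNF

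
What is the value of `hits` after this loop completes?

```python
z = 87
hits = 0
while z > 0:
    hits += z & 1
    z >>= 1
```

Count set bits in 87 (binary: 0b1010111)
`hits` takes the values: 0 → 1 → 2 → 3 → 4 → 5

Answer: 5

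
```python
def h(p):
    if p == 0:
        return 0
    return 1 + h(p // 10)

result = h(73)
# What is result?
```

Count of digits of 73: 2

Answer: 2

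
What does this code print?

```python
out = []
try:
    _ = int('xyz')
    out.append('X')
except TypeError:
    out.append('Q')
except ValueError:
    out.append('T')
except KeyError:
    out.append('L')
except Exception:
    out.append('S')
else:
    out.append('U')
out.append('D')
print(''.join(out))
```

Execution trace: 'T' (except ValueError) → 'D' (after the try/except). Output: TD

Answer: TD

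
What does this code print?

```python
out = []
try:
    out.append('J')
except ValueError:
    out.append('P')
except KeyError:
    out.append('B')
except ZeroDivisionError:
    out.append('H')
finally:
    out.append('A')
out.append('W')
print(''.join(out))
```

Execution trace: 'J' (try body, no exception) → 'A' (finally) → 'W' (after the try/except). Output: JAW

Answer: JAW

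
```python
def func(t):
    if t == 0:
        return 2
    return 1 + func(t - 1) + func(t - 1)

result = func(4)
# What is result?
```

func(t) = 1 + 2·func(t-1), func(0)=2. Closed form: (2+1)·2^4 - 1 = 47.

Answer: 47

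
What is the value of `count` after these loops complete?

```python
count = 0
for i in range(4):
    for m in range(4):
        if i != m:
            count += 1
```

4² - 4 (exclude diagonal)
`count` takes the values: 0 → 1 → 2 → 3 → 4 → 5 → 6 → 7 → 8 → 9 → 10 → 11 → 12

Answer: 12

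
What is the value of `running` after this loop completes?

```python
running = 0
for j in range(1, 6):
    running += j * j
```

Sum of squares 1² to 5² = 55
`running` takes the values: 0 → 1 → 5 → 14 → 30 → 55

Answer: 55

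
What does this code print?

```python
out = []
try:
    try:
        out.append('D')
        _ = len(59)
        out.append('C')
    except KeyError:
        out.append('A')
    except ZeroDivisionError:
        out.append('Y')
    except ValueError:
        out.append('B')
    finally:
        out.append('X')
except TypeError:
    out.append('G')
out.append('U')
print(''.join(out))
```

Execution trace: 'D' (try body) → 'X' (finally) → 'G' (outer except TypeError) → 'U' (after the try/except). Output: DXGU

Answer: DXGU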